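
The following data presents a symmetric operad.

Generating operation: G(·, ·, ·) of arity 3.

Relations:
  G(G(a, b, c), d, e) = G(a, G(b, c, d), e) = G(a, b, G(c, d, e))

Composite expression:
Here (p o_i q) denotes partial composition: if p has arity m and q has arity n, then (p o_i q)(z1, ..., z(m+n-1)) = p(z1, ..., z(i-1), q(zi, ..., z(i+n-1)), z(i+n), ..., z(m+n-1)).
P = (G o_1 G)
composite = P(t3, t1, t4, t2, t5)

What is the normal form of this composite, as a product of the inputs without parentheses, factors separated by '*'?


t3 * t1 * t4 * t2 * t5

Associativity of G dissolves the nesting; only the t-input order survives.
G(t3, t1, t4) unparenthesizes to t3 * t1 * t4
G(G(t3, t1, t4), t2, t5) unparenthesizes to t3 * t1 * t4 * t2 * t5


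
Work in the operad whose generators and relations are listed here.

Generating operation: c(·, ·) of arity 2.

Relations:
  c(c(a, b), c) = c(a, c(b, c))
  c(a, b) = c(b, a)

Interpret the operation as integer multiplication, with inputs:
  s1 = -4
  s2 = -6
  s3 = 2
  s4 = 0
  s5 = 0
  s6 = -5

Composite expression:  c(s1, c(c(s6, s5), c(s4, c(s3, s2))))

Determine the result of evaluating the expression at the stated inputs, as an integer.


c(s6, s5) = 0
c(s3, s2) = -12
c(s4, c(s3, s2)) = 0
c(c(s6, s5), c(s4, c(s3, s2))) = 0
c(s1, c(c(s6, s5), c(s4, c(s3, s2)))) = 0

0


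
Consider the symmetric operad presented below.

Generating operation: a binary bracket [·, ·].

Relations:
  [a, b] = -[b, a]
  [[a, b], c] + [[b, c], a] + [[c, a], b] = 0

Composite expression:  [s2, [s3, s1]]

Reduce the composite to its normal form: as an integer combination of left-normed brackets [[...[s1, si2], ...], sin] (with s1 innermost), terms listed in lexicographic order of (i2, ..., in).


[[s1, s3], s2]

Left-normed coefficients sit on the s1-initial expansion words.
Composite bracket: [s2, [s3, s1]]
Full expansion: 4 signed words from ab - ba (2^2 = 4).
Words beginning with s1 determine it all:
  from s1s3s2, sign +1: term +[[s1, s3], s2]


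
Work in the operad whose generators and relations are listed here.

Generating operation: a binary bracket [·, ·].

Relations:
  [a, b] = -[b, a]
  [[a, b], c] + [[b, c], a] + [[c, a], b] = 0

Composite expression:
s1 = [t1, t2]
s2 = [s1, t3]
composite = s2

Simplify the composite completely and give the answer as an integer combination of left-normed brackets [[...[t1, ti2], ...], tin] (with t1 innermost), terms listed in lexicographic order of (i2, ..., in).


Skip Jacobi rewriting: expand, keep t1-initial words, read off terms.
Composite bracket: [[t1, t2], t3]
Full expansion: 4 signed words from ab - ba (2^2 = 4).
The t1-initial words carry the normal form:
  word t1t2t3 has sign +1, contributing +[[t1, t2], t3]

[[t1, t2], t3]


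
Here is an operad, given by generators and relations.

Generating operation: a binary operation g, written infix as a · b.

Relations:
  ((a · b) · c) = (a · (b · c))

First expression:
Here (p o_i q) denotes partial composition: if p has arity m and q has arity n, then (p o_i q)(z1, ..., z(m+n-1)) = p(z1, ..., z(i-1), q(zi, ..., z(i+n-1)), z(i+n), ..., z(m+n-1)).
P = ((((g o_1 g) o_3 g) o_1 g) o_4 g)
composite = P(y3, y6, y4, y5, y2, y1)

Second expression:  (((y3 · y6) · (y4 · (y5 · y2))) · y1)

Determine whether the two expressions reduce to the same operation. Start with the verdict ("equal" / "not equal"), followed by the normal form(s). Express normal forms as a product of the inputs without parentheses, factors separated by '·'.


In normal form, the first expression is y3 · y6 · y4 · y5 · y2 · y1
In normal form, the second expression is y3 · y6 · y4 · y5 · y2 · y1
The normal forms match — equal.

equal: each reduces to y3 · y6 · y4 · y5 · y2 · y1


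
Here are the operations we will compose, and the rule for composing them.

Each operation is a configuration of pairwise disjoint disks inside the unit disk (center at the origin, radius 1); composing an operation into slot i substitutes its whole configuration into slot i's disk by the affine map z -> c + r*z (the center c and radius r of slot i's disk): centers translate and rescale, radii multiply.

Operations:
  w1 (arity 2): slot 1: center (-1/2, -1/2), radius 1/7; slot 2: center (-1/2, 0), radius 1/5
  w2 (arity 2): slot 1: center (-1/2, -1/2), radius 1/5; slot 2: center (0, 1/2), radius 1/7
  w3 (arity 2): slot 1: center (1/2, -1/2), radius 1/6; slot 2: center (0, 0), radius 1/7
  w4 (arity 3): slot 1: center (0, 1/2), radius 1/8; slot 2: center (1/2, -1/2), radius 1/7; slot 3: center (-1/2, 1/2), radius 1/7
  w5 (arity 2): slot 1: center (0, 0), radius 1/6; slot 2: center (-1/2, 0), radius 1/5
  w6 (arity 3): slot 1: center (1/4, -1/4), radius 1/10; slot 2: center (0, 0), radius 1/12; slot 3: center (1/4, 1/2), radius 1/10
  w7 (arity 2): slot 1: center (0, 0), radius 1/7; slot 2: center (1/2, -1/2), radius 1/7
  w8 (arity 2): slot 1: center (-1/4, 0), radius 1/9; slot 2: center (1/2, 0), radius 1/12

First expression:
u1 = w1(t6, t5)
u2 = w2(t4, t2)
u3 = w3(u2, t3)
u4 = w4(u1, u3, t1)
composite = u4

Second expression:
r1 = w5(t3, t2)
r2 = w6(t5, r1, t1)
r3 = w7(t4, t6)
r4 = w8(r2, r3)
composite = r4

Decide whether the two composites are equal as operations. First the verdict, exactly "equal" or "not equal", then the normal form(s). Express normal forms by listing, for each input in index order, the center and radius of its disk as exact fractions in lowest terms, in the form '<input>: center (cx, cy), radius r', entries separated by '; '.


not equal: they reduce to t1: center (-1/2, 1/2), radius 1/7; t2: center (4/7, -47/84), radius 1/294; t3: center (1/2, -1/2), radius 1/49; t4: center (47/84, -7/12), radius 1/210; t5: center (-1/16, 1/2), radius 1/40; t6: center (-1/16, 7/16), radius 1/56 and t1: center (-2/9, 1/18), radius 1/90; t2: center (-55/216, 0), radius 1/540; t3: center (-1/4, 0), radius 1/648; t4: center (1/2, 0), radius 1/84; t5: center (-2/9, -1/36), radius 1/90; t6: center (13/24, -1/24), radius 1/84

The first expression reduces to t1: center (-1/2, 1/2), radius 1/7; t2: center (4/7, -47/84), radius 1/294; t3: center (1/2, -1/2), radius 1/49; t4: center (47/84, -7/12), radius 1/210; t5: center (-1/16, 1/2), radius 1/40; t6: center (-1/16, 7/16), radius 1/56
The second expression reduces to t1: center (-2/9, 1/18), radius 1/90; t2: center (-55/216, 0), radius 1/540; t3: center (-1/4, 0), radius 1/648; t4: center (1/2, 0), radius 1/84; t5: center (-2/9, -1/36), radius 1/90; t6: center (13/24, -1/24), radius 1/84
No match — not equal.


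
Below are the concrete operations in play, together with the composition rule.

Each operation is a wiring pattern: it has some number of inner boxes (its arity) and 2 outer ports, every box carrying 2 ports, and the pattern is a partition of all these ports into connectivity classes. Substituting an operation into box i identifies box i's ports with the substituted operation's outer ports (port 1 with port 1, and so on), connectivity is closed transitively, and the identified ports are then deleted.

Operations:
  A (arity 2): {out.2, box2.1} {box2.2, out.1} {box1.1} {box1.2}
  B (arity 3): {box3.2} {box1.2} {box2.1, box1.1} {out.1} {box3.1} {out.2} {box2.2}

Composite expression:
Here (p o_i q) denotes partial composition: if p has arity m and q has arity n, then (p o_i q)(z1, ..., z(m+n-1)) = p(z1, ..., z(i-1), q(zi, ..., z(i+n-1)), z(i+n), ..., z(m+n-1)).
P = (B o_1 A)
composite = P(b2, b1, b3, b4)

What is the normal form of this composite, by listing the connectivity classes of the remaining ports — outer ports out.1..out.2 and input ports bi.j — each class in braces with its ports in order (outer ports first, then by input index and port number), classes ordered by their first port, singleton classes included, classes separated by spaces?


After gluing at B, chains via deleted ports link the b-ports.
after A, the pattern on (b2, b1) reads {out.1, b1.2} {out.2, b1.1} {b2.1} {b2.2} (out.j = its outer ports)
after B, the pattern on (b2, b1, b3, b4) reads {out.1} {out.2} {b1.1} {b1.2, b3.1} {b2.1} {b2.2} {b3.2} {b4.1} {b4.2} (out.j = its outer ports)

{out.1} {out.2} {b1.1} {b1.2, b3.1} {b2.1} {b2.2} {b3.2} {b4.1} {b4.2}


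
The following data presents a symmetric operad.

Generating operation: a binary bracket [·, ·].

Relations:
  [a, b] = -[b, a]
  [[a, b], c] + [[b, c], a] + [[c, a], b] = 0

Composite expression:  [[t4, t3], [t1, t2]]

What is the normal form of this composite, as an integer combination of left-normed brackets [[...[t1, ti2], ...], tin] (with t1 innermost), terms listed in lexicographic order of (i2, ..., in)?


Left-normed coefficients sit on the t1-initial expansion words.
Composite bracket: [[t4, t3], [t1, t2]]
Expanding via [a, b] = ab - ba: 8 signed words (2^3 = 8).
Collect the words opening with t1:
  the word t1t2t3t4 carries sign +1 and contributes +[[[t1, t2], t3], t4]
  the word t1t2t4t3 carries sign -1 and contributes -[[[t1, t2], t4], t3]

[[[t1, t2], t3], t4] - [[[t1, t2], t4], t3]


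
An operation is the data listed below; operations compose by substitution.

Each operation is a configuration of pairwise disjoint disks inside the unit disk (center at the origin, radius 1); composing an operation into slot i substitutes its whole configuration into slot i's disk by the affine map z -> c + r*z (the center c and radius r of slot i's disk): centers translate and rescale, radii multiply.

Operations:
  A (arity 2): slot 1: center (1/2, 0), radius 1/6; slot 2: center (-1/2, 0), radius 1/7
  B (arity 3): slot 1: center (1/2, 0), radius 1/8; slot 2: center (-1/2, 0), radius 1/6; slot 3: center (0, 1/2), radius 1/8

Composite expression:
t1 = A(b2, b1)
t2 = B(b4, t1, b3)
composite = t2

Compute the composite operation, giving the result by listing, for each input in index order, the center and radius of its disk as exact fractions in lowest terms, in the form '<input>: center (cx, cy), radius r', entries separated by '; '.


Only the slot chain above each b matters under B; compose those maps.
tracing b4 down its 1-map path: center (1/2, 0), radius 1/8
tracing b2 down its 2-map path: center (-5/12, 0), radius 1/36
tracing b1 down its 2-map path: center (-7/12, 0), radius 1/42
tracing b3 down its 1-map path: center (0, 1/2), radius 1/8

b1: center (-7/12, 0), radius 1/42; b2: center (-5/12, 0), radius 1/36; b3: center (0, 1/2), radius 1/8; b4: center (1/2, 0), radius 1/8


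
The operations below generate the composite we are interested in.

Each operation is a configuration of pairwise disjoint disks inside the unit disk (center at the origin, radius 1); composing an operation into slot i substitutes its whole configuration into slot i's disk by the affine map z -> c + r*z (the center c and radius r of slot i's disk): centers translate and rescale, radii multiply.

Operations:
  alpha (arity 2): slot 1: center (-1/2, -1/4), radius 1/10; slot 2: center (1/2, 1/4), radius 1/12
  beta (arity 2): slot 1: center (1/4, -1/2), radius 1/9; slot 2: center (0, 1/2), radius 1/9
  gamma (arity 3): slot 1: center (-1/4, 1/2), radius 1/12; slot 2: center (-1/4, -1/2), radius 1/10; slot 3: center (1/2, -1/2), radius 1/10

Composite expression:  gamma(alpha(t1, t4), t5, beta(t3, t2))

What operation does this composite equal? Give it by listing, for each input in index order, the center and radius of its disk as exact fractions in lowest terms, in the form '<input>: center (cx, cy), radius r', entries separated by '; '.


Follow each t-input down from gamma: c' goes to c + r*c', radius to r*r'.
t1 passes through 2 substitutions, ending at center (-7/24, 23/48), radius 1/120
t4 passes through 2 substitutions, ending at center (-5/24, 25/48), radius 1/144
t5 passes through 1 substitution, ending at center (-1/4, -1/2), radius 1/10
t3 passes through 2 substitutions, ending at center (21/40, -11/20), radius 1/90
t2 passes through 2 substitutions, ending at center (1/2, -9/20), radius 1/90

t1: center (-7/24, 23/48), radius 1/120; t2: center (1/2, -9/20), radius 1/90; t3: center (21/40, -11/20), radius 1/90; t4: center (-5/24, 25/48), radius 1/144; t5: center (-1/4, -1/2), radius 1/10


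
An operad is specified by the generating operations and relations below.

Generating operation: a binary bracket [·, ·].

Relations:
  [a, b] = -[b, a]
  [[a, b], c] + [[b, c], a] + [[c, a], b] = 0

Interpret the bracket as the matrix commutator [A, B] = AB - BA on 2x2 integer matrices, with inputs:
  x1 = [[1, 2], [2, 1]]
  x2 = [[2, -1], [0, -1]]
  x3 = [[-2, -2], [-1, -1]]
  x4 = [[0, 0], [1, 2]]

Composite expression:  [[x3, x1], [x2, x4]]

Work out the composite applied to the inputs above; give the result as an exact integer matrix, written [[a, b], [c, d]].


[[10, 4], [-16, -10]]

[x3, x1] = [[-2, -2], [2, 2]]
[x2, x4] = [[-1, -2], [-3, 1]]
[[x3, x1], [x2, x4]] = [[10, 4], [-16, -10]]


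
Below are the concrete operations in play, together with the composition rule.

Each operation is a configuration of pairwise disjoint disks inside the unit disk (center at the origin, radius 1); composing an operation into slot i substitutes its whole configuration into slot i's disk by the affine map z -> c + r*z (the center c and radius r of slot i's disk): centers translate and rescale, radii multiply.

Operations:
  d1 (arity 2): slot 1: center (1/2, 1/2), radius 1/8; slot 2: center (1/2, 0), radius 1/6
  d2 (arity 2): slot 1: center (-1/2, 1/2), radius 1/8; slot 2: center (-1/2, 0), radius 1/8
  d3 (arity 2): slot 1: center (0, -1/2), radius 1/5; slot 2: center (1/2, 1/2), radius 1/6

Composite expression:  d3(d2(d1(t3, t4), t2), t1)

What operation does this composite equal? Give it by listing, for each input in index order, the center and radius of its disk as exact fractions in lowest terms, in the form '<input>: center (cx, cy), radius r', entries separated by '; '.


Follow each t-input down from d3: c' goes to c + r*c', radius to r*r'.
t3: after 3 affine steps, its disk has center (-7/80, -31/80), radius 1/320
t4: after 3 affine steps, its disk has center (-7/80, -2/5), radius 1/240
t2: after 2 affine steps, its disk has center (-1/10, -1/2), radius 1/40
t1: after 1 affine step, its disk has center (1/2, 1/2), radius 1/6

t1: center (1/2, 1/2), radius 1/6; t2: center (-1/10, -1/2), radius 1/40; t3: center (-7/80, -31/80), radius 1/320; t4: center (-7/80, -2/5), radius 1/240


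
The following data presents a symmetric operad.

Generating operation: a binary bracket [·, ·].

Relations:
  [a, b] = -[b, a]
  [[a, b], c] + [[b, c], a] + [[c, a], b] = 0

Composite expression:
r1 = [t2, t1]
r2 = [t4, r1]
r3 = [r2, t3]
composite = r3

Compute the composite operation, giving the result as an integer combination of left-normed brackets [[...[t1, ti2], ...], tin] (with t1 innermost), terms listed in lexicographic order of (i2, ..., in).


[[[t1, t2], t4], t3]

A multilinear Lie element is pinned by t1-initial words (t1 innermost).
Composite bracket: [[t4, [t2, t1]], t3]
Full expansion: 8 signed words from ab - ba (2^3 = 8).
Keep just the words that open with t1:
  the word t1t2t4t3 carries sign +1 and contributes +[[[t1, t2], t4], t3]


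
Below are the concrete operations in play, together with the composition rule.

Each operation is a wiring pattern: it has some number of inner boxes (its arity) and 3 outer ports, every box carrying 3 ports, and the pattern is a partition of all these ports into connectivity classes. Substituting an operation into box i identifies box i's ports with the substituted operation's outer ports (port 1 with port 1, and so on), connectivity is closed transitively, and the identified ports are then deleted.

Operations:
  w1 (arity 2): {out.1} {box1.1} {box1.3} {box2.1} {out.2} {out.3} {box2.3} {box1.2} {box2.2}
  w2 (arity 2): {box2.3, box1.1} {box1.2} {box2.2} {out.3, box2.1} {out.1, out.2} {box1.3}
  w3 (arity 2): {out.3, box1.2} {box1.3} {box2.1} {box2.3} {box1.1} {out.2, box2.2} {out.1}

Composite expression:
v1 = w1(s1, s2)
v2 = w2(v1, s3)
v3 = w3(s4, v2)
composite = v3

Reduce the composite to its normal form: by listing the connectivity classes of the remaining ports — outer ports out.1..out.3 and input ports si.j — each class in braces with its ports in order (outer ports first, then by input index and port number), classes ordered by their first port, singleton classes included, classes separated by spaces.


{out.1} {out.2} {out.3, s4.2} {s1.1} {s1.2} {s1.3} {s2.1} {s2.2} {s2.3} {s3.1} {s3.2} {s3.3} {s4.1} {s4.3}

Two ports join when wires chain via w3-identified ports.
after w1, the pattern on (s1, s2) reads {out.1} {out.2} {out.3} {s1.1} {s1.2} {s1.3} {s2.1} {s2.2} {s2.3} (out.j = its outer ports)
after w2, the pattern on (s1, s2, s3) reads {out.1, out.2} {out.3, s3.1} {s1.1} {s1.2} {s1.3} {s2.1} {s2.2} {s2.3} {s3.2} {s3.3} (out.j = its outer ports)
after w3, the pattern on (s4, s1, s2, s3) reads {out.1} {out.2} {out.3, s4.2} {s1.1} {s1.2} {s1.3} {s2.1} {s2.2} {s2.3} {s3.1} {s3.2} {s3.3} {s4.1} {s4.3} (out.j = its outer ports)


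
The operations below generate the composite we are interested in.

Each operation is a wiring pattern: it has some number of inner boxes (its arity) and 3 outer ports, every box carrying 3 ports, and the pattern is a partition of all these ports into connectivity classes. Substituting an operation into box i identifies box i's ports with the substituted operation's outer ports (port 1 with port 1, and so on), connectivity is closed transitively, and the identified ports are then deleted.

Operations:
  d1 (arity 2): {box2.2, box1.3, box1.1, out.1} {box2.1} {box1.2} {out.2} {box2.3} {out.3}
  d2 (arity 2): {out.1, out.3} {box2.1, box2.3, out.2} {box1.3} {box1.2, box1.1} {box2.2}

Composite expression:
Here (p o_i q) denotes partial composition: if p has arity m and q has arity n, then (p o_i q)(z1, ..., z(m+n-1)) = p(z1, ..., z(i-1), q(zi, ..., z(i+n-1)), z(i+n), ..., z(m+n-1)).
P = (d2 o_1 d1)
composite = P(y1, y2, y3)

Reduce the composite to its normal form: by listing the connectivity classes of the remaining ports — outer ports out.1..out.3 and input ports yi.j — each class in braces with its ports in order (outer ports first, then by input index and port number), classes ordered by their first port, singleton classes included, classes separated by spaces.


After gluing at d2, chains via deleted ports link the y-ports.
composing d1 on (y1, y2), with out.j its own outer ports: {out.1, y1.1, y1.3, y2.2} {out.2} {out.3} {y1.2} {y2.1} {y2.3}
composing d2 on (y1, y2, y3), with out.j its own outer ports: {out.1, out.3} {out.2, y3.1, y3.3} {y1.1, y1.3, y2.2} {y1.2} {y2.1} {y2.3} {y3.2}

{out.1, out.3} {out.2, y3.1, y3.3} {y1.1, y1.3, y2.2} {y1.2} {y2.1} {y2.3} {y3.2}


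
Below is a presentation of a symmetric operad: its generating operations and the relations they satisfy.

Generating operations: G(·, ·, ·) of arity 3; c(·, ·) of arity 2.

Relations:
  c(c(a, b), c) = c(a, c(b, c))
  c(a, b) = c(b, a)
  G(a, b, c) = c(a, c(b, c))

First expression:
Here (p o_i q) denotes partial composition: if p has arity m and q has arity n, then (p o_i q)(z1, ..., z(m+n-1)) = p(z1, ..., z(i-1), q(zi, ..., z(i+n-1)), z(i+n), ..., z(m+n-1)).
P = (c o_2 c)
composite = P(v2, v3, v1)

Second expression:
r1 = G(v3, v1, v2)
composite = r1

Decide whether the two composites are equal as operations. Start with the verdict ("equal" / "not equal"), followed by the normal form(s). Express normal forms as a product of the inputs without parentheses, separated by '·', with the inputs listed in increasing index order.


equal — both sides give v1 · v2 · v3


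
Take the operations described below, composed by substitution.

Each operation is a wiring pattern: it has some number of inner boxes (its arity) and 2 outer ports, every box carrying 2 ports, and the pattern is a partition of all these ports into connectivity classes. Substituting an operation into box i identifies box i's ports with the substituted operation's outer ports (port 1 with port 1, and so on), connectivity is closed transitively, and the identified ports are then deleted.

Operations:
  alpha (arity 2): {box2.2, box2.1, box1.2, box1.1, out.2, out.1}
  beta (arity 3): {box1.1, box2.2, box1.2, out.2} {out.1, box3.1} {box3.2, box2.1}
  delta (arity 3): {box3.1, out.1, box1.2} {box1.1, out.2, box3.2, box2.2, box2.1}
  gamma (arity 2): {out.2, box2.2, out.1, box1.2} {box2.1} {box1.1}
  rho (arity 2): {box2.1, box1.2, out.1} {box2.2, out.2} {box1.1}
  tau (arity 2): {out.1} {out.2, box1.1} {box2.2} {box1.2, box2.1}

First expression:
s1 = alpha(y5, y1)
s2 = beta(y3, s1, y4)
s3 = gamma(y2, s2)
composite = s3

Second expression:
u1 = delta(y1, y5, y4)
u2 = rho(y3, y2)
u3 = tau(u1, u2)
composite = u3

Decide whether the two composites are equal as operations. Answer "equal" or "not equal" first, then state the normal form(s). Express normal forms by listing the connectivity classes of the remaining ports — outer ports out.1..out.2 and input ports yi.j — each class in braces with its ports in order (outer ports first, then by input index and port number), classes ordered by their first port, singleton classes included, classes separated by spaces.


not equal — first {out.1, out.2, y1.1, y1.2, y2.2, y3.1, y3.2, y4.2, y5.1, y5.2} {y2.1} {y4.1}, second {out.1} {out.2, y1.2, y4.1} {y1.1, y2.1, y3.2, y4.2, y5.1, y5.2} {y2.2} {y3.1}

The first expression, normalized: {out.1, out.2, y1.1, y1.2, y2.2, y3.1, y3.2, y4.2, y5.1, y5.2} {y2.1} {y4.1}
The second expression, normalized: {out.1} {out.2, y1.2, y4.1} {y1.1, y2.1, y3.2, y4.2, y5.1, y5.2} {y2.2} {y3.1}
Distinct normal forms: not equal.


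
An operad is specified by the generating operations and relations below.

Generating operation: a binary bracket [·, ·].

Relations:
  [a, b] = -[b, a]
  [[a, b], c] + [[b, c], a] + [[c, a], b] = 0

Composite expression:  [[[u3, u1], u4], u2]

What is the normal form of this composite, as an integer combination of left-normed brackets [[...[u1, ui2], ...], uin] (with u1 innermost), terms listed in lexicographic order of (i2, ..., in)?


A multilinear Lie element is pinned by u1-initial words (u1 innermost).
Composite bracket: [[[u3, u1], u4], u2]
Each bracket splits as ab - ba, giving 8 signed words (2^3 = 8).
The u1-initial words carry the normal form:
  the word u1u3u4u2 carries sign -1 and contributes -[[[u1, u3], u4], u2]

-[[[u1, u3], u4], u2]


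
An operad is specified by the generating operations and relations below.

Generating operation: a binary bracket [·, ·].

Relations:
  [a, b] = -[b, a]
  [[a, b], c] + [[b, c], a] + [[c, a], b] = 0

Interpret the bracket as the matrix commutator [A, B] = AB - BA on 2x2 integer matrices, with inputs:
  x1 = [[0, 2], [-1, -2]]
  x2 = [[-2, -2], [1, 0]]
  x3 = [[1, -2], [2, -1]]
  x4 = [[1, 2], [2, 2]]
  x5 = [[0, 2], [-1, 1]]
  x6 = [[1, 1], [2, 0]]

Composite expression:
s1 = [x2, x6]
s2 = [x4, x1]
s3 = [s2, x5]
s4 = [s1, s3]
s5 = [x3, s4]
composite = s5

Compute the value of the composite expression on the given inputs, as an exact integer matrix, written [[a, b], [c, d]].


[x2, x6] = [[-5, 0], [5, 5]]
[x4, x1] = [[-6, -6], [3, 6]]
[[x4, x1], x5] = [[0, -30], [-15, 0]]
[[x2, x6], [[x4, x1], x5]] = [[150, 300], [-150, -150]]
[x3, [[x2, x6], [[x4, x1], x5]]] = [[-300, 1200], [900, 300]]

[[-300, 1200], [900, 300]]


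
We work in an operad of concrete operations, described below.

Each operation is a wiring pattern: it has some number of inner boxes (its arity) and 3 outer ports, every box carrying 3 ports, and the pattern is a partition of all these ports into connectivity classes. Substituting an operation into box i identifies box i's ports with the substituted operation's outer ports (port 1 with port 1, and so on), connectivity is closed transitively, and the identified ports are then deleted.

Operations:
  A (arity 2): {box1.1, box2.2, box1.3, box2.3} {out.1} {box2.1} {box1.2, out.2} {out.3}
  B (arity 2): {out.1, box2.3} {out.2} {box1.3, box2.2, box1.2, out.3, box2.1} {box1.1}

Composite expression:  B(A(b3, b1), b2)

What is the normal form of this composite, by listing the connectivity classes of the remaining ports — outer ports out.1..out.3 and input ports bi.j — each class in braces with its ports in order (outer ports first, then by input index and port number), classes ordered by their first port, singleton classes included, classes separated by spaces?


{out.1, b2.3} {out.2} {out.3, b2.1, b2.2, b3.2} {b1.1} {b1.2, b1.3, b3.1, b3.3}

Two ports join when wires chain via B-identified ports.
after A, the pattern on (b3, b1) reads {out.1} {out.2, b3.2} {out.3} {b1.1} {b1.2, b1.3, b3.1, b3.3} (out.j = its outer ports)
after B, the pattern on (b3, b1, b2) reads {out.1, b2.3} {out.2} {out.3, b2.1, b2.2, b3.2} {b1.1} {b1.2, b1.3, b3.1, b3.3} (out.j = its outer ports)


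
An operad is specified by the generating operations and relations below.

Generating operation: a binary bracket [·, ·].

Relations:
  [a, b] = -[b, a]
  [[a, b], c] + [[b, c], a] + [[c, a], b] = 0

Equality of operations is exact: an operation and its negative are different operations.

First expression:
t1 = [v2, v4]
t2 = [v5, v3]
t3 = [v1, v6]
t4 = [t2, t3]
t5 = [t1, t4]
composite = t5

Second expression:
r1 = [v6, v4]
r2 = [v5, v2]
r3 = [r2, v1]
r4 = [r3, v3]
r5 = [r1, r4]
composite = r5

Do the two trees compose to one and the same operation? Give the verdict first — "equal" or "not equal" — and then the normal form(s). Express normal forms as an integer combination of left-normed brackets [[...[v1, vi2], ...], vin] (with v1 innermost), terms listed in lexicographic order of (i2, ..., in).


not equal; first: -[[[[[v1, v6], v3], v5], v2], v4] + [[[[[v1, v6], v3], v5], v4], v2] + [[[[[v1, v6], v5], v3], v2], v4] - [[[[[v1, v6], v5], v3], v4], v2]; second: [[[[[v1, v2], v5], v3], v4], v6] - [[[[[v1, v2], v5], v3], v6], v4] - [[[[[v1, v5], v2], v3], v4], v6] + [[[[[v1, v5], v2], v3], v6], v4]

The first expression, normalized: -[[[[[v1, v6], v3], v5], v2], v4] + [[[[[v1, v6], v3], v5], v4], v2] + [[[[[v1, v6], v5], v3], v2], v4] - [[[[[v1, v6], v5], v3], v4], v2]
The second expression, normalized: [[[[[v1, v2], v5], v3], v4], v6] - [[[[[v1, v2], v5], v3], v6], v4] - [[[[[v1, v5], v2], v3], v4], v6] + [[[[[v1, v5], v2], v3], v6], v4]
The normal forms differ: not equal.


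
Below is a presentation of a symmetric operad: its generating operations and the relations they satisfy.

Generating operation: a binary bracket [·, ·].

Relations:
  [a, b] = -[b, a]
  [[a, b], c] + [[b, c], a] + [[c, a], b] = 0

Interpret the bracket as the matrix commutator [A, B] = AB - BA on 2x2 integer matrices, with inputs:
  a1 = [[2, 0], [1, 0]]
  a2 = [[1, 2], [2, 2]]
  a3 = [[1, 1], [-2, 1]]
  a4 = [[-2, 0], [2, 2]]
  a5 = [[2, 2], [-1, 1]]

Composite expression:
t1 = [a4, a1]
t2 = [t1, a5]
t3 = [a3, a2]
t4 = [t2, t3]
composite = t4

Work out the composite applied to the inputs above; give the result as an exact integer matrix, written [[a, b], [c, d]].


[[-8, -32], [160, 8]]

[a4, a1] = [[0, 0], [8, 0]]
[[a4, a1], a5] = [[-16, 0], [8, 16]]
[a3, a2] = [[6, 1], [2, -6]]
[[[a4, a1], a5], [a3, a2]] = [[-8, -32], [160, 8]]


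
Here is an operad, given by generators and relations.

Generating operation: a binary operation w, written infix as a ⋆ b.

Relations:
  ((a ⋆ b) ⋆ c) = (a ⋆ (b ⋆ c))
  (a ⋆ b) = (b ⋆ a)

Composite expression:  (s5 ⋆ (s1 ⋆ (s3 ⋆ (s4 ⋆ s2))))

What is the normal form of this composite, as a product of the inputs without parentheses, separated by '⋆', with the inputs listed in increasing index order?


s1 ⋆ s2 ⋆ s3 ⋆ s4 ⋆ s5

Shape and order are irrelevant to w; the s-input set decides.
(s4 ⋆ s2) reduces to s4 ⋆ s2
(s3 ⋆ (s4 ⋆ s2)) reduces to s3 ⋆ s4 ⋆ s2
(s1 ⋆ (s3 ⋆ (s4 ⋆ s2))) reduces to s1 ⋆ s3 ⋆ s4 ⋆ s2
(s5 ⋆ (s1 ⋆ (s3 ⋆ (s4 ⋆ s2)))) reduces to s5 ⋆ s1 ⋆ s3 ⋆ s4 ⋆ s2
commutativity sorts the factors: s1 ⋆ s2 ⋆ s3 ⋆ s4 ⋆ s5


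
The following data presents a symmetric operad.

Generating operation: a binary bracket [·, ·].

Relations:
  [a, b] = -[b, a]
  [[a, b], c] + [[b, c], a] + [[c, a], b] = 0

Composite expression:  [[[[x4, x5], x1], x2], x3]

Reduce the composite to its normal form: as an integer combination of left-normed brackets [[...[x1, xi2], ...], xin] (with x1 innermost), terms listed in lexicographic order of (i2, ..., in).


A multilinear Lie element is pinned by x1-initial words (x1 innermost).
Composite bracket: [[[[x4, x5], x1], x2], x3]
Each bracket splits as ab - ba, giving 16 signed words (2^4 = 16).
Words beginning with x1 determine it all:
  x1x4x5x2x3 appears with sign -1, giving the term -[[[[x1, x4], x5], x2], x3]
  x1x5x4x2x3 appears with sign +1, giving the term +[[[[x1, x5], x4], x2], x3]

-[[[[x1, x4], x5], x2], x3] + [[[[x1, x5], x4], x2], x3]


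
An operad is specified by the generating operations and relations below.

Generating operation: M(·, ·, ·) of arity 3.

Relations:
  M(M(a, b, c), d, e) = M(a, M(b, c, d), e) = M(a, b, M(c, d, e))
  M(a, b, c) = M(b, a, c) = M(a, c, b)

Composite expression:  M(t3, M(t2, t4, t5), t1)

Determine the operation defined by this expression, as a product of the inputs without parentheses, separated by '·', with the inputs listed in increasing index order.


t1 · t2 · t3 · t4 · t5

With M associative and commutative, the t-input set is all that matters.
M(t2, t4, t5) linearizes to t2 · t4 · t5
M(t3, M(t2, t4, t5), t1) linearizes to t3 · t2 · t4 · t5 · t1
the factors in increasing index order: t1 · t2 · t3 · t4 · t5


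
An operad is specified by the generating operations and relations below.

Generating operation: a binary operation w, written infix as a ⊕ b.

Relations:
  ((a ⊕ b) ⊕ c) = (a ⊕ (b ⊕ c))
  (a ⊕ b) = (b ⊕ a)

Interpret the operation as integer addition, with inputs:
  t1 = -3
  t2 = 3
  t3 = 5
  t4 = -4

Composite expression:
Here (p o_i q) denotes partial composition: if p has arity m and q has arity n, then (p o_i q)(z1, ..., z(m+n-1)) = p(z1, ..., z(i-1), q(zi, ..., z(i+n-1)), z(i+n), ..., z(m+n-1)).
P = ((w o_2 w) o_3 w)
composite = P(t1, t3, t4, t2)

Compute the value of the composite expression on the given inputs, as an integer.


1

(t4 ⊕ t2) = -1
(t3 ⊕ (t4 ⊕ t2)) = 4
(t1 ⊕ (t3 ⊕ (t4 ⊕ t2))) = 1


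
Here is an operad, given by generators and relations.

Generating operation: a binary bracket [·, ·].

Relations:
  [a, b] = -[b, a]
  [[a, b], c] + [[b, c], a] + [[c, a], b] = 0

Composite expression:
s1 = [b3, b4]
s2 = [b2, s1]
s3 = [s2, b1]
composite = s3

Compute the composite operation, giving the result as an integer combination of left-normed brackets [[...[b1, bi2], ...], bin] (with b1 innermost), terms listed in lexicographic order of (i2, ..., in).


-[[[b1, b2], b3], b4] + [[[b1, b2], b4], b3] + [[[b1, b3], b4], b2] - [[[b1, b4], b3], b2]

Skip Jacobi rewriting: expand, keep b1-initial words, read off terms.
Composite bracket: [[b2, [b3, b4]], b1]
Under [a, b] = ab - ba we get 8 signed associative words (2^3 = 8).
Keep just the words that open with b1:
  word b1b2b3b4 has sign -1, contributing -[[[b1, b2], b3], b4]
  word b1b2b4b3 has sign +1, contributing +[[[b1, b2], b4], b3]
  word b1b3b4b2 has sign +1, contributing +[[[b1, b3], b4], b2]
  word b1b4b3b2 has sign -1, contributing -[[[b1, b4], b3], b2]


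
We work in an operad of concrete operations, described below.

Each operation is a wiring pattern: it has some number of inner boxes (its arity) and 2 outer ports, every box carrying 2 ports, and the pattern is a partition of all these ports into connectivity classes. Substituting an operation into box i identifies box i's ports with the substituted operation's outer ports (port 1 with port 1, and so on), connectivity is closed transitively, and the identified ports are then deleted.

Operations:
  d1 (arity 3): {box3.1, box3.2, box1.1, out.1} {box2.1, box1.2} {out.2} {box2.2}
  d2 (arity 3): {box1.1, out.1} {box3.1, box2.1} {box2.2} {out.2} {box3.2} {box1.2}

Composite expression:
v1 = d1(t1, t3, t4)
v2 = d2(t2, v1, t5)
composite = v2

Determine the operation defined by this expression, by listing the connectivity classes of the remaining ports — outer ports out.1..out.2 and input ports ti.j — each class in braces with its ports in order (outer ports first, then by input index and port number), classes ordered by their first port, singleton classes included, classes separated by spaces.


Connectivity passes through glued d2-boundaries; trace each wire chain.
through d1, on inputs (t1, t3, t4): {out.1, t1.1, t4.1, t4.2} {out.2} {t1.2, t3.1} {t3.2} (out.j = stage outer ports)
through d2, on inputs (t2, t1, t3, t4, t5): {out.1, t2.1} {out.2} {t1.1, t4.1, t4.2, t5.1} {t1.2, t3.1} {t2.2} {t3.2} {t5.2} (out.j = stage outer ports)

{out.1, t2.1} {out.2} {t1.1, t4.1, t4.2, t5.1} {t1.2, t3.1} {t2.2} {t3.2} {t5.2}


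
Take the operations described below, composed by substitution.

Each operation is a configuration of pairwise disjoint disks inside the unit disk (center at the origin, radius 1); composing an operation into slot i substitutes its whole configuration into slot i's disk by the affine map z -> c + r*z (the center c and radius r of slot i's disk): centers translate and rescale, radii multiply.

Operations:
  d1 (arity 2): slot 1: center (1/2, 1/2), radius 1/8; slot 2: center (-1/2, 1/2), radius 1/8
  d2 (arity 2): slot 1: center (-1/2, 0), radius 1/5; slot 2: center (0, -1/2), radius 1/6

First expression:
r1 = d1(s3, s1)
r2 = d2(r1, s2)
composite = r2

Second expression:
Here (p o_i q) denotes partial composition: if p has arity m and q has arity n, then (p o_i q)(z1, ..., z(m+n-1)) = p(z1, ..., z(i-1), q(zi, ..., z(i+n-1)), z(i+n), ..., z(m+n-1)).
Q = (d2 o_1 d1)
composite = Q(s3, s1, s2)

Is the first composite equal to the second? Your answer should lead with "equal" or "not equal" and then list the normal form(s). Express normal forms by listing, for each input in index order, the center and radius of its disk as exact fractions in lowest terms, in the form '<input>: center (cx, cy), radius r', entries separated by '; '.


Reducing the first expression gives s1: center (-3/5, 1/10), radius 1/40; s2: center (0, -1/2), radius 1/6; s3: center (-2/5, 1/10), radius 1/40
Reducing the second expression gives s1: center (-3/5, 1/10), radius 1/40; s2: center (0, -1/2), radius 1/6; s3: center (-2/5, 1/10), radius 1/40
Identical normal forms: equal.

equal — both sides give s1: center (-3/5, 1/10), radius 1/40; s2: center (0, -1/2), radius 1/6; s3: center (-2/5, 1/10), radius 1/40


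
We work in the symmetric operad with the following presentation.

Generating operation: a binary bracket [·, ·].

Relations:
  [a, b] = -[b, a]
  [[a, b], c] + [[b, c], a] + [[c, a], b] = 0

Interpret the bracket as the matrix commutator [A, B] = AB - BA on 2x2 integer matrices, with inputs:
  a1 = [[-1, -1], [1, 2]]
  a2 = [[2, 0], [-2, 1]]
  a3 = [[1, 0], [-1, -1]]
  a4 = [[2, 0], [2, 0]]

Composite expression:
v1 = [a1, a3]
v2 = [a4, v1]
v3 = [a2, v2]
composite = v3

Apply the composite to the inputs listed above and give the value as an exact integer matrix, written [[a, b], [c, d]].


[[8, 4], [10, -8]]

[a1, a3] = [[1, 2], [-1, -1]]
[a4, [a1, a3]] = [[-4, 4], [6, 4]]
[a2, [a4, [a1, a3]]] = [[8, 4], [10, -8]]


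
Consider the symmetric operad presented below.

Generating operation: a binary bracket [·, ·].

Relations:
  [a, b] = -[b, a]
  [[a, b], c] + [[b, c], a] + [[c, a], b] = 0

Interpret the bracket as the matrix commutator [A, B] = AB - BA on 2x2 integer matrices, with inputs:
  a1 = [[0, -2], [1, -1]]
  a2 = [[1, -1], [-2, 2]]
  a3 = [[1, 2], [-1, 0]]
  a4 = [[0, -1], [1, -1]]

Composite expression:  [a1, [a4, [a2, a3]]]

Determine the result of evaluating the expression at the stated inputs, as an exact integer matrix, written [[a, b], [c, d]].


[a2, a3] = [[5, -1], [-3, -5]]
[a4, [a2, a3]] = [[4, 9], [13, -4]]
[a1, [a4, [a2, a3]]] = [[-35, 25], [-5, 35]]

[[-35, 25], [-5, 35]]


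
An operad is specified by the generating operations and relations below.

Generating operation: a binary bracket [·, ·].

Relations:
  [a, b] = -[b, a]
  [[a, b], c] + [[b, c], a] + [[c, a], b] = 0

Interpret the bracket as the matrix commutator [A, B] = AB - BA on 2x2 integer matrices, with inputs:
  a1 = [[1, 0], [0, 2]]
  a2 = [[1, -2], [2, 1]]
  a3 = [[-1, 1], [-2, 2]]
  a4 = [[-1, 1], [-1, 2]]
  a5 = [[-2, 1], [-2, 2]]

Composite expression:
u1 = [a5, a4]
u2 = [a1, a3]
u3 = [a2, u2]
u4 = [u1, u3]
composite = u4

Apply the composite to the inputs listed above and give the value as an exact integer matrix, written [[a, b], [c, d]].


[[0, 12], [24, 0]]

[a5, a4] = [[1, -1], [2, -1]]
[a1, a3] = [[0, -1], [-2, 0]]
[a2, [a1, a3]] = [[6, 0], [0, -6]]
[[a5, a4], [a2, [a1, a3]]] = [[0, 12], [24, 0]]


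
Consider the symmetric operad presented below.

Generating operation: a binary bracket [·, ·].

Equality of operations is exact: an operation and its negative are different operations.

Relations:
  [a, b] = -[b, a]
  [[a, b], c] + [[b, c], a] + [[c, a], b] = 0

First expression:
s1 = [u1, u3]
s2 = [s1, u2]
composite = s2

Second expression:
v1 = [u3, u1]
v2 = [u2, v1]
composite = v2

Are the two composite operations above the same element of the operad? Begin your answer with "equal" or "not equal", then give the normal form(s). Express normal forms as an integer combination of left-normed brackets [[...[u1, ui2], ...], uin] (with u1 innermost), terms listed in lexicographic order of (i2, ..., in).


equal; the common form is [[u1, u3], u2]

Reducing the first expression gives [[u1, u3], u2]
Reducing the second expression gives [[u1, u3], u2]
The forms coincide; equal.


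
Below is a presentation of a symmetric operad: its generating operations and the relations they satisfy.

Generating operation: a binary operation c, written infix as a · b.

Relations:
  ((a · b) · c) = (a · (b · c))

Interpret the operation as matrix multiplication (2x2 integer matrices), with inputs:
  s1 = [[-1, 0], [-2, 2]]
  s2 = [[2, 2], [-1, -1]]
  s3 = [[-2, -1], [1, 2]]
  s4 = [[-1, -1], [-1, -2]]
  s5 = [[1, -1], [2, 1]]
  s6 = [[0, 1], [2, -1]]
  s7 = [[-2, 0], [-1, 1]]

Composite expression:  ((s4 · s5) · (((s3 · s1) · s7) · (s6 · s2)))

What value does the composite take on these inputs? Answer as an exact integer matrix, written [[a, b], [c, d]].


[[12, 12], [6, 6]]

(s4 · s5) = [[-3, 0], [-5, -1]]
(s3 · s1) = [[4, -2], [-5, 4]]
((s3 · s1) · s7) = [[-6, -2], [6, 4]]
(s6 · s2) = [[-1, -1], [5, 5]]
(((s3 · s1) · s7) · (s6 · s2)) = [[-4, -4], [14, 14]]
((s4 · s5) · (((s3 · s1) · s7) · (s6 · s2))) = [[12, 12], [6, 6]]


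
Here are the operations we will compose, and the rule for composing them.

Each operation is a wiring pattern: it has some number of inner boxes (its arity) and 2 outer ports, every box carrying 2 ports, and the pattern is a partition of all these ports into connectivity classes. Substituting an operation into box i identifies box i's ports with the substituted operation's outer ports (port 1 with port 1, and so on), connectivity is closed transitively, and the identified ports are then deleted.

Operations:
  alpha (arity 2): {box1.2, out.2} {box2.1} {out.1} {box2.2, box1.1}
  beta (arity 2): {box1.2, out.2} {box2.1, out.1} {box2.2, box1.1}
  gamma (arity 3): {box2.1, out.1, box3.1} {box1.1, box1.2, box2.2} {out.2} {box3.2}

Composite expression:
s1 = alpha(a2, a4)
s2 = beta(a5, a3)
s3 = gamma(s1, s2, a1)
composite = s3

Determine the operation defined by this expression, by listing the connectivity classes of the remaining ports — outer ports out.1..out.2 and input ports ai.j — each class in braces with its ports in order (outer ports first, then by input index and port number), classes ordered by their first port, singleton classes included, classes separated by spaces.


Treat the ports identified at gamma as solder joints: merge, then drop.
alpha over (a2, a4) gives {out.1} {out.2, a2.2} {a2.1, a4.2} {a4.1}, out.j being that stage's outer ports
beta over (a5, a3) gives {out.1, a3.1} {out.2, a5.2} {a3.2, a5.1}, out.j being that stage's outer ports
gamma over (a2, a4, a5, a3, a1) gives {out.1, a1.1, a3.1} {out.2} {a1.2} {a2.1, a4.2} {a2.2, a5.2} {a3.2, a5.1} {a4.1}, out.j being that stage's outer ports

{out.1, a1.1, a3.1} {out.2} {a1.2} {a2.1, a4.2} {a2.2, a5.2} {a3.2, a5.1} {a4.1}
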